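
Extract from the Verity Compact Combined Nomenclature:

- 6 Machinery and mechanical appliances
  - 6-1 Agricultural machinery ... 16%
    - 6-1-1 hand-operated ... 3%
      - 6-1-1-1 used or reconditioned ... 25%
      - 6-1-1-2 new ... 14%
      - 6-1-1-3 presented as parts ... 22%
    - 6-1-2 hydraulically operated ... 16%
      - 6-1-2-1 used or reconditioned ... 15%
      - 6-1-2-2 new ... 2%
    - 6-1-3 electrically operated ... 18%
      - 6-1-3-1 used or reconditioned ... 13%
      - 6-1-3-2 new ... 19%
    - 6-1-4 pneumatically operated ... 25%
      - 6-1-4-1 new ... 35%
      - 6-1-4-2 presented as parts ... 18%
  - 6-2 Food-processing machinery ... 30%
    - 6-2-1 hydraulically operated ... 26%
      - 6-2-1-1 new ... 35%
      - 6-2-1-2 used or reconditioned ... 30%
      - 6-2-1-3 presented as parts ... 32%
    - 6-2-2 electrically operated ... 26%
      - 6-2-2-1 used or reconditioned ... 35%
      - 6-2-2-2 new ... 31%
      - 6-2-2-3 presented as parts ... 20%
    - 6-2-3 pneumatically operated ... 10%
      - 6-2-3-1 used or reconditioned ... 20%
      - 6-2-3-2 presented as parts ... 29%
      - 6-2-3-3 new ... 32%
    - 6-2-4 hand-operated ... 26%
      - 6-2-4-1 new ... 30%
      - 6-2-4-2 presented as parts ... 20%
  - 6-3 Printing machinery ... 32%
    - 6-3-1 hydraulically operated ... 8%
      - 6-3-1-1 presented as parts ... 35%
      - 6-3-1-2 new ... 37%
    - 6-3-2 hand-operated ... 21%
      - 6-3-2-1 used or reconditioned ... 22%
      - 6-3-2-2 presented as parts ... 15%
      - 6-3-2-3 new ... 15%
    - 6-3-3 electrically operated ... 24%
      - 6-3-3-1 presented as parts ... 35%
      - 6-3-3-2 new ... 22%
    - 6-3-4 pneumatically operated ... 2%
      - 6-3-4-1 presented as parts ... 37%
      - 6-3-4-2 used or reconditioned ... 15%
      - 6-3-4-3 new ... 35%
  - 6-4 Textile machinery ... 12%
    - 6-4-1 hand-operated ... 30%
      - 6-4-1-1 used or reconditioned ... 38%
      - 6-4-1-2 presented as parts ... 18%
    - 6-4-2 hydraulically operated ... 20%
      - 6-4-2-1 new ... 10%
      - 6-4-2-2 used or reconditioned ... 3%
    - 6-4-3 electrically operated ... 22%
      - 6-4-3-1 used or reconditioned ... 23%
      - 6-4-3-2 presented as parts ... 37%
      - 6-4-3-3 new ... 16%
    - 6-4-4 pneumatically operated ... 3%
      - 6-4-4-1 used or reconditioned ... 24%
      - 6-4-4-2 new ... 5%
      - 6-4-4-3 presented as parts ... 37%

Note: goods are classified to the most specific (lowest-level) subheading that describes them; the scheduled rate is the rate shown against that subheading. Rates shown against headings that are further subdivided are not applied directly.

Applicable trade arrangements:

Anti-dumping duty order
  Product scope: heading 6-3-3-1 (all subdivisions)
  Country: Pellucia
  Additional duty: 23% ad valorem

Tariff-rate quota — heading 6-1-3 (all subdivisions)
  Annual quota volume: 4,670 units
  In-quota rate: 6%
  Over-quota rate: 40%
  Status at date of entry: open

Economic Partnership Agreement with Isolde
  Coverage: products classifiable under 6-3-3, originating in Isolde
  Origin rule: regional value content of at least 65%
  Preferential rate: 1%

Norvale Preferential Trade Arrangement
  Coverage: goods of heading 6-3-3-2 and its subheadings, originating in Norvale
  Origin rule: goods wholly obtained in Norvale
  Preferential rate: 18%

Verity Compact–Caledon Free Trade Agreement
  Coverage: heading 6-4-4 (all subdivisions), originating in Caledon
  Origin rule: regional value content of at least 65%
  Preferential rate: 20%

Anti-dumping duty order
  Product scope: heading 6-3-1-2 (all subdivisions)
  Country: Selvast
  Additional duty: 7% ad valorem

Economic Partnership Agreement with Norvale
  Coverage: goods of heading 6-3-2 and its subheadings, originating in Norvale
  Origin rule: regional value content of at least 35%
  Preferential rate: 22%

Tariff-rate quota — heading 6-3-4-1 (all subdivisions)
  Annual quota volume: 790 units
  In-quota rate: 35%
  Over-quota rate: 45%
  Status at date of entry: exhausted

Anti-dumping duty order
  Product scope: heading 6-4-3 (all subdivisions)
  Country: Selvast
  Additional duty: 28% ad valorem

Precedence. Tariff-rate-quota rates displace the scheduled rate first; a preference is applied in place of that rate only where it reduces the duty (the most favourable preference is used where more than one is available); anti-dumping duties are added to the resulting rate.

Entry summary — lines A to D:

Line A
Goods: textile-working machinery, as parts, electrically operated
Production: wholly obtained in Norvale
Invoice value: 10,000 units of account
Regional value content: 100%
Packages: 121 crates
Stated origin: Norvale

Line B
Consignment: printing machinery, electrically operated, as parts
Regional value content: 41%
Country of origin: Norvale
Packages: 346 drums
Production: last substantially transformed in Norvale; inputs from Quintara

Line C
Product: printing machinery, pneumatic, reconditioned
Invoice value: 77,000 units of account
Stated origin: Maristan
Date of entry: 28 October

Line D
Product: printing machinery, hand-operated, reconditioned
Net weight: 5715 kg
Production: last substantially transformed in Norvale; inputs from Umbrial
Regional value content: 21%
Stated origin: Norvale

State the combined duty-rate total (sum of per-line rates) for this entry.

109%

Line A: textile-working → 6-4; electrically operated → 6-4-3; as parts → 6-4-3-2. Scheduled 37%. Norvale agreement on 6-3-3-2: 6-4-3-2 not covered; Norvale agreement on 6-3-2: 6-4-3-2 not covered. → 37%.
Line B: printing → 6-3; electrically operated → 6-3-3; as parts → 6-3-3-1. Scheduled 35%. Norvale agreement on 6-3-3-2: 6-3-3-1 not covered; Norvale agreement on 6-3-2: 6-3-3-1 not covered. → 35%.
Line C: printing → 6-3; pneumatic → 6-3-4; reconditioned → 6-3-4-2. Scheduled 15%. No special measure applies. → 15%.
Line D: printing → 6-3; hand-operated → 6-3-2; reconditioned → 6-3-2-1. Scheduled 22%. Norvale agreement on 6-3-3-2: 6-3-2-1 not covered; Norvale agreement on 6-3-2: RVC < 35%. → 22%.
Sum: 37% + 35% + 15% + 22% = 109%.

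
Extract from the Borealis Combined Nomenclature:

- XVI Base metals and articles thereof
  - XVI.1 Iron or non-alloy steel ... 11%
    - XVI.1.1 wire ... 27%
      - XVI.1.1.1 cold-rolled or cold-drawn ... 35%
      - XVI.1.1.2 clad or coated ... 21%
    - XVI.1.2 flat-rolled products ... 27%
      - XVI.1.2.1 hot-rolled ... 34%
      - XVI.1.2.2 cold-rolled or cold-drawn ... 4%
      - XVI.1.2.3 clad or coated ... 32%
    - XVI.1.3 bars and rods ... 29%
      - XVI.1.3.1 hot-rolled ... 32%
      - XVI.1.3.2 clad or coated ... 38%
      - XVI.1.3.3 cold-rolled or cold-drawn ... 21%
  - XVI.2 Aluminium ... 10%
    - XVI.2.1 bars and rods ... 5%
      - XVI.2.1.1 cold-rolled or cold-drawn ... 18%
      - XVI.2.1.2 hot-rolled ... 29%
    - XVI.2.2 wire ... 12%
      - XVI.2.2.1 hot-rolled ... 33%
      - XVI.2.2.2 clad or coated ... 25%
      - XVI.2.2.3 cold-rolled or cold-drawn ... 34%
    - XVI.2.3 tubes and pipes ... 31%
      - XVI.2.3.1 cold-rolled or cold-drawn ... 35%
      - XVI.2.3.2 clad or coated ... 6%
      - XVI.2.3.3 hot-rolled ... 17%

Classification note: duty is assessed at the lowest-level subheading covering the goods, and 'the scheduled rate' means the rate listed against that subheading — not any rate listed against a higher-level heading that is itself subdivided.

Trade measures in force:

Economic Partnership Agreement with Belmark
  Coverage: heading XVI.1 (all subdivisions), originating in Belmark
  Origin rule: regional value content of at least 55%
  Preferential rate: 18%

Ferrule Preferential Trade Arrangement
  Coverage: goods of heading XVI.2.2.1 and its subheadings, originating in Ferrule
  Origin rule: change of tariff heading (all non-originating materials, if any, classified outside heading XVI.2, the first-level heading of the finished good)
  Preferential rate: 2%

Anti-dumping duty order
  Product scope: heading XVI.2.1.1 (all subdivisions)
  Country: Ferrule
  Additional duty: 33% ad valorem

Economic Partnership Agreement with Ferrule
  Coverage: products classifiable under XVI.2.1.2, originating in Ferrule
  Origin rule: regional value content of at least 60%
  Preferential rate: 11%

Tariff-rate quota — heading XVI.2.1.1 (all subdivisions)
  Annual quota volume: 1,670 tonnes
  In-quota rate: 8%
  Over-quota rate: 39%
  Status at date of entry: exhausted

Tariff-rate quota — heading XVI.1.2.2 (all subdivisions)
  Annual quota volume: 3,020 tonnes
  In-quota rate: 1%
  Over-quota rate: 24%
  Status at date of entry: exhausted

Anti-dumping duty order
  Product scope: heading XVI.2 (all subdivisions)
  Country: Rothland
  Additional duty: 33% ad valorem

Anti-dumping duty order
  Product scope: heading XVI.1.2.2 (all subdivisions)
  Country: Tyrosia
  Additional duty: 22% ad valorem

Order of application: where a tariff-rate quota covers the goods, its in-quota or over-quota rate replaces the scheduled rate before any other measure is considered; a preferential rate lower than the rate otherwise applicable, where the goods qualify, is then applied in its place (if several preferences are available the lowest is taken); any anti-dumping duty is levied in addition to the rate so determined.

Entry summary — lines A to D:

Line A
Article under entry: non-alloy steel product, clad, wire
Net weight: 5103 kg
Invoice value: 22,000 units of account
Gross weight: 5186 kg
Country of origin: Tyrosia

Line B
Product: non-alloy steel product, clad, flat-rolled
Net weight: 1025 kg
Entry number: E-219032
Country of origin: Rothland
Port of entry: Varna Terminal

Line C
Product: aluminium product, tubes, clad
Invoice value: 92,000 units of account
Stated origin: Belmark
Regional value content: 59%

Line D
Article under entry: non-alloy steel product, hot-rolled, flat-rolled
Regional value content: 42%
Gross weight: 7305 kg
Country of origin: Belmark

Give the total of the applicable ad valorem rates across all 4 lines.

Line A: non-alloy steel → XVI.1; wire → XVI.1.1; clad → XVI.1.1.2. Scheduled 21%. No special measure applies. → 21%.
Line B: non-alloy steel → XVI.1; flat-rolled → XVI.1.2; clad → XVI.1.2.3. Scheduled 32%. No special measure applies. → 32%.
Line C: aluminium → XVI.2; tubes → XVI.2.3; clad → XVI.2.3.2. Scheduled 6%. Belmark agreement on XVI.1: XVI.2.3.2 not covered. → 6%.
Line D: non-alloy steel → XVI.1; flat-rolled → XVI.1.2; hot-rolled → XVI.1.2.1. Scheduled 34%. Belmark agreement on XVI.1: RVC < 55%. → 34%.
Sum: 21% + 32% + 6% + 34% = 93%.

93%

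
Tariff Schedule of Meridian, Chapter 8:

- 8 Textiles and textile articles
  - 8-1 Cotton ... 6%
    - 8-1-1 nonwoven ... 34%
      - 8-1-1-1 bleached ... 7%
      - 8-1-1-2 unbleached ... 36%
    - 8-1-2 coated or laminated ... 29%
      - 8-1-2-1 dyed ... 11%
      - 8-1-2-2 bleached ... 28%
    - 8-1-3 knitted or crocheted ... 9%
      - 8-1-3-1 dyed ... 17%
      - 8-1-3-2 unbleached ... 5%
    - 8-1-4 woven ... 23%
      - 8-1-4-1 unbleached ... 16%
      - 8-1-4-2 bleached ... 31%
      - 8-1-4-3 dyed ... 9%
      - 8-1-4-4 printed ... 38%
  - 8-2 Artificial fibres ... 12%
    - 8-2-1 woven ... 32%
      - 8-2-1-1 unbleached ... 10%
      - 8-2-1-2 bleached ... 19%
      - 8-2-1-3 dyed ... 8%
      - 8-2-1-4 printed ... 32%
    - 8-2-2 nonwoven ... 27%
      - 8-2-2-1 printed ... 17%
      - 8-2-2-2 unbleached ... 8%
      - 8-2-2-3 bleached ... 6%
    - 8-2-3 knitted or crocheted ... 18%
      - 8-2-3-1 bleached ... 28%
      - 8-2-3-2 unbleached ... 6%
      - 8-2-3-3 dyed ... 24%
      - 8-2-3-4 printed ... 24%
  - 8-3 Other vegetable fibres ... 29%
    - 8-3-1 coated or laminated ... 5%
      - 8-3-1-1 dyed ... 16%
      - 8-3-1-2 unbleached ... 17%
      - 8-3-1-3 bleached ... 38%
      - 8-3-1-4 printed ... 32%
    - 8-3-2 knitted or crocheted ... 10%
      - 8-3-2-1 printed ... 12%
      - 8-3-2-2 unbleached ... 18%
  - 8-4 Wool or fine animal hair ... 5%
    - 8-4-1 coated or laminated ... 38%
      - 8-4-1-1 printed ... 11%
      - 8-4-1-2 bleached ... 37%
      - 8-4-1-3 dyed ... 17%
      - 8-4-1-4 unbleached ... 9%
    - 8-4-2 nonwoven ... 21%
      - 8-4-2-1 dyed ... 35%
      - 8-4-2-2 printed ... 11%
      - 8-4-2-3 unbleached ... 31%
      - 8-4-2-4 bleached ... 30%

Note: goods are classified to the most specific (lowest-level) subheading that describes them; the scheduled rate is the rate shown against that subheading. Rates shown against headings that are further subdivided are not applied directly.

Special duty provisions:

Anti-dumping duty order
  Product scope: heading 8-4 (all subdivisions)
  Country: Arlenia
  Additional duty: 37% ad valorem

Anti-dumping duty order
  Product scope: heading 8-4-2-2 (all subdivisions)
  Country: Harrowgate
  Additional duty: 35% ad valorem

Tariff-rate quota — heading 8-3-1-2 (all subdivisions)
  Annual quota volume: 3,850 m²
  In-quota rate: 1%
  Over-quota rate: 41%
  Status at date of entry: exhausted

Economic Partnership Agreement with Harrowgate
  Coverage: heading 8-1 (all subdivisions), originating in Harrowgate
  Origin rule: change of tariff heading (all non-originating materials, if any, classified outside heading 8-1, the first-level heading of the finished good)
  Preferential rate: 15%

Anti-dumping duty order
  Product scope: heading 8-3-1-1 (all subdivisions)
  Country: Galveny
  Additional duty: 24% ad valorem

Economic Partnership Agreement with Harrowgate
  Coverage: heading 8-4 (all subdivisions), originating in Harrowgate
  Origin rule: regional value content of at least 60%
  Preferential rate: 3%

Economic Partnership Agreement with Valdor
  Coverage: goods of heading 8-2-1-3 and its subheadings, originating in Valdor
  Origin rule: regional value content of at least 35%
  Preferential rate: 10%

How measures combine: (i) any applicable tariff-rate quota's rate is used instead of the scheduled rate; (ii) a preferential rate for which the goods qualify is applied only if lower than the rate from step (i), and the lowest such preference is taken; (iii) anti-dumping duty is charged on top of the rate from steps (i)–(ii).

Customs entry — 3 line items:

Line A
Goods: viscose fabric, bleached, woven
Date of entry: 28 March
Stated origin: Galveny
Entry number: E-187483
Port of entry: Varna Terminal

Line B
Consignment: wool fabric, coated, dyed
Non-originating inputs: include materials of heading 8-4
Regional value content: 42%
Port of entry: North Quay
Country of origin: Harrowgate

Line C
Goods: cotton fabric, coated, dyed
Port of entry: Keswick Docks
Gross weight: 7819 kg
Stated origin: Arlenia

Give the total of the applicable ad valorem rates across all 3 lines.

Line A: viscose → 8-2; woven → 8-2-1; bleached → 8-2-1-2. Scheduled 19%. No special measure applies. → 19%.
Line B: wool → 8-4; coated → 8-4-1; dyed → 8-4-1-3. Scheduled 17%. Harrowgate agreement on 8-1: 8-4-1-3 not covered; Harrowgate agreement on 8-4: RVC < 60%. → 17%.
Line C: cotton → 8-1; coated → 8-1-2; dyed → 8-1-2-1. Scheduled 11%. No special measure applies. → 11%.
Sum: 19% + 17% + 11% = 47%.

47%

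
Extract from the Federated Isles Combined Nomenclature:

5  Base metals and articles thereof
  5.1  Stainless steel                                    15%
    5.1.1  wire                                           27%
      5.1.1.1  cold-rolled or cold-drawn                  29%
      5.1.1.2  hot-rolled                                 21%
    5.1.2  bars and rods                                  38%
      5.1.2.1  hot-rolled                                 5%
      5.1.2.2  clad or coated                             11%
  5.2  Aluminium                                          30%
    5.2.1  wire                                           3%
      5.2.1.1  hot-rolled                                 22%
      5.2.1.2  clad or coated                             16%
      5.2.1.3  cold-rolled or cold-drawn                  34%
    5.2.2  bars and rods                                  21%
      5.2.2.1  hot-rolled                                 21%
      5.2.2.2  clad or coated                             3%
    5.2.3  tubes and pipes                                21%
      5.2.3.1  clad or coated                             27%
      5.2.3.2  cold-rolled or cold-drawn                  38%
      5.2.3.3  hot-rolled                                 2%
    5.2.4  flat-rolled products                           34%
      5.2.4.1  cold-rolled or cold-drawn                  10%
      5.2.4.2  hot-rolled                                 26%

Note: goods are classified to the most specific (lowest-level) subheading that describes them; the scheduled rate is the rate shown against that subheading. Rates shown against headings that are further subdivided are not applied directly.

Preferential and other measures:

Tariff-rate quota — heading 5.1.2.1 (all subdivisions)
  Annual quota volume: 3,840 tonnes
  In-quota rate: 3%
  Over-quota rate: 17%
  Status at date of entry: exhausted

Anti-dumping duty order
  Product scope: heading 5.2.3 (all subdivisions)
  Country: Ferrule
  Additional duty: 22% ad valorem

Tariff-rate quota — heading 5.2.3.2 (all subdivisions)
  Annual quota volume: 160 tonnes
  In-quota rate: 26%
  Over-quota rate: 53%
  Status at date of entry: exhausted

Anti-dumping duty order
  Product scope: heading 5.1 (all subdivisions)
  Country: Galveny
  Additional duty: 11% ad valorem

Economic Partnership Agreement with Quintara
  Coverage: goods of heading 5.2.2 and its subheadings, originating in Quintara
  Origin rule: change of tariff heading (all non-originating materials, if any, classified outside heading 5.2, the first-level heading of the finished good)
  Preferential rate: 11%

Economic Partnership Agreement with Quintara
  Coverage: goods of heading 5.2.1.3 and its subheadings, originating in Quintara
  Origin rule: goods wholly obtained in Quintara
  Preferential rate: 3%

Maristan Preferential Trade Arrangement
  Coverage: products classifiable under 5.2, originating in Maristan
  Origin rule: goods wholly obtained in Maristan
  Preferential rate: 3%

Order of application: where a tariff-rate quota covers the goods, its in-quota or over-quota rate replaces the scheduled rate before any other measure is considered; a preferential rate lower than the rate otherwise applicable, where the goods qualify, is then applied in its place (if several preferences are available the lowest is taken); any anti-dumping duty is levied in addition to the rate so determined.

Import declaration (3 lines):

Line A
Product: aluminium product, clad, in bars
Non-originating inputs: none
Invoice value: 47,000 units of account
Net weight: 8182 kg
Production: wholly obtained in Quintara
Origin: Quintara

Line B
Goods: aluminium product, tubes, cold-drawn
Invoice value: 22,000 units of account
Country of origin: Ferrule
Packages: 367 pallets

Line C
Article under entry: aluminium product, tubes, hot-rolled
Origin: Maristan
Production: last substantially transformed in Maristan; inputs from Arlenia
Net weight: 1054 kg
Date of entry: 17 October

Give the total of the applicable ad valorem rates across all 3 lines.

Line A: aluminium → 5.2; in bars → 5.2.2; clad → 5.2.2.2. Scheduled 3%. Quintara agreement on 5.2.2: CTH met → 11% available; Quintara agreement on 5.2.1.3: 5.2.2.2 not covered; preference 11% not lower than 3% → no reduction. → 3%.
Line B: aluminium → 5.2; tubes → 5.2.3; cold-drawn → 5.2.3.2. Scheduled 38%. quota on 5.2.3.2 exhausted → over-quota 53%; anti-dumping (Ferrule, 5.2.3): +22%; total 53% + 22% = 75%. → 75%.
Line C: aluminium → 5.2; tubes → 5.2.3; hot-rolled → 5.2.3.3. Scheduled 2%. Maristan agreement on 5.2: not wholly obtained. → 2%.
Sum: 3% + 75% + 2% = 80%.

80%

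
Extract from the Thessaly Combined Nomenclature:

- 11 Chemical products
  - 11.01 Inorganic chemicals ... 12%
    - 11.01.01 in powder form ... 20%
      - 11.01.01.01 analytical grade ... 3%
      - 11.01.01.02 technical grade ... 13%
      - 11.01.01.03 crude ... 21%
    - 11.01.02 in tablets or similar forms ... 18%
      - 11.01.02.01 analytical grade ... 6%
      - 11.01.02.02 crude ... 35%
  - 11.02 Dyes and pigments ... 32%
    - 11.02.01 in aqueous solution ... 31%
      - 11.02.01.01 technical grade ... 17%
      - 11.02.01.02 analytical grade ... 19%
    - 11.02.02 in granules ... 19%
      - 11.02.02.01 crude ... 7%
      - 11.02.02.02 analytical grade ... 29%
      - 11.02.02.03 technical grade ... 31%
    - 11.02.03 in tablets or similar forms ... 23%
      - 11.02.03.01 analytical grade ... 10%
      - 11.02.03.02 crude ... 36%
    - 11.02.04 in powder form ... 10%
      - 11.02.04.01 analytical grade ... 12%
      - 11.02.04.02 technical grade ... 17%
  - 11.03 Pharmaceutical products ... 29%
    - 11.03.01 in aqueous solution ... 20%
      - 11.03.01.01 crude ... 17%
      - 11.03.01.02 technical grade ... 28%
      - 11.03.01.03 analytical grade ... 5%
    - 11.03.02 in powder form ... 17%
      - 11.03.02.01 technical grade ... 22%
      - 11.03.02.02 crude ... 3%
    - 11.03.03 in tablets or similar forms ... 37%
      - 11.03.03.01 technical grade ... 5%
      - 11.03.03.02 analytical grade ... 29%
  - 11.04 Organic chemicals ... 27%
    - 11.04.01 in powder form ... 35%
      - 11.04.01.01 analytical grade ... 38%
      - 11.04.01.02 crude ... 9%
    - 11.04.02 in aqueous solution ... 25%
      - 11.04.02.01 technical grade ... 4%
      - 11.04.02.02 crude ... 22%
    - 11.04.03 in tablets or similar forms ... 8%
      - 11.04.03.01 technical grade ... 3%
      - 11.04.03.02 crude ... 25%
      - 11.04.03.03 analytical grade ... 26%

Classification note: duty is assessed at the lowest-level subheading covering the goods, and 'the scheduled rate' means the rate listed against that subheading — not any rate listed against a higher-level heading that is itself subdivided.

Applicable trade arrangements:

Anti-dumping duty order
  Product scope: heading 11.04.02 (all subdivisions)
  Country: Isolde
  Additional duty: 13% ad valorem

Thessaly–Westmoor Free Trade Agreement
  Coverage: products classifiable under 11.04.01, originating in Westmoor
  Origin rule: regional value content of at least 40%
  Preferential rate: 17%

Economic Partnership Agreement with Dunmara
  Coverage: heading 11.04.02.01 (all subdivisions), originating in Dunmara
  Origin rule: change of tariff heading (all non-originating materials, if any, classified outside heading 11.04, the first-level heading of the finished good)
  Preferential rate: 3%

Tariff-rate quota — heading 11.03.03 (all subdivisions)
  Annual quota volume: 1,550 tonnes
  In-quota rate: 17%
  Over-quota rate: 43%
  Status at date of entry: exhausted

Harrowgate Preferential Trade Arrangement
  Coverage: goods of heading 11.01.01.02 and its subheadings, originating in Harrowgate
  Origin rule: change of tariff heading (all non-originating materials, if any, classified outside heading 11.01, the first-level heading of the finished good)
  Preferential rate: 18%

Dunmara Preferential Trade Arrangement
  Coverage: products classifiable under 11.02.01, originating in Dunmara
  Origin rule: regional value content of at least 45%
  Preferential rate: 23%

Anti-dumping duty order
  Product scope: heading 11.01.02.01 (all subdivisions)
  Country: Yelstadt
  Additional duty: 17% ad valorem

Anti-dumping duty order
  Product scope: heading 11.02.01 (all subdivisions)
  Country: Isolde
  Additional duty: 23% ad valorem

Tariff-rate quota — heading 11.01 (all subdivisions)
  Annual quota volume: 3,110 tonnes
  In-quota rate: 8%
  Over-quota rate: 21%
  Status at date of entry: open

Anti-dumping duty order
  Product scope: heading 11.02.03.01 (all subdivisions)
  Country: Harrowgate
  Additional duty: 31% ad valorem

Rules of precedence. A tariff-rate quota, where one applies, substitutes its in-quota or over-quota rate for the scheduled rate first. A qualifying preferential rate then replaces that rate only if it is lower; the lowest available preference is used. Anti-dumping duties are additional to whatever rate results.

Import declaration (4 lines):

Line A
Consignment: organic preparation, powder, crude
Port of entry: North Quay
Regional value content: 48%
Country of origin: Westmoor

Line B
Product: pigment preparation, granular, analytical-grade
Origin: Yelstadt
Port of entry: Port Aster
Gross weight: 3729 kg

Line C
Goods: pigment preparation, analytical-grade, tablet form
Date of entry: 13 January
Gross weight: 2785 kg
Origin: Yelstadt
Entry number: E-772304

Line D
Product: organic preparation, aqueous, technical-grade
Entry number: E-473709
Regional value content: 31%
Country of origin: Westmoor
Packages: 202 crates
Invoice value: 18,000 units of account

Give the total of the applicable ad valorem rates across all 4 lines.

Line A: organic → 11.04; powder → 11.04.01; crude → 11.04.01.02. Scheduled 9%. Westmoor agreement on 11.04.01: RVC ≥ 40% → 17% available; preference 17% not lower than 9% → no reduction. → 9%.
Line B: pigment → 11.02; granular → 11.02.02; analytical-grade → 11.02.02.02. Scheduled 29%. No special measure applies. → 29%.
Line C: pigment → 11.02; tablet form → 11.02.03; analytical-grade → 11.02.03.01. Scheduled 10%. No special measure applies. → 10%.
Line D: organic → 11.04; aqueous → 11.04.02; technical-grade → 11.04.02.01. Scheduled 4%. Westmoor agreement on 11.04.01: 11.04.02.01 not covered. → 4%.
Sum: 9% + 29% + 10% + 4% = 52%.

52%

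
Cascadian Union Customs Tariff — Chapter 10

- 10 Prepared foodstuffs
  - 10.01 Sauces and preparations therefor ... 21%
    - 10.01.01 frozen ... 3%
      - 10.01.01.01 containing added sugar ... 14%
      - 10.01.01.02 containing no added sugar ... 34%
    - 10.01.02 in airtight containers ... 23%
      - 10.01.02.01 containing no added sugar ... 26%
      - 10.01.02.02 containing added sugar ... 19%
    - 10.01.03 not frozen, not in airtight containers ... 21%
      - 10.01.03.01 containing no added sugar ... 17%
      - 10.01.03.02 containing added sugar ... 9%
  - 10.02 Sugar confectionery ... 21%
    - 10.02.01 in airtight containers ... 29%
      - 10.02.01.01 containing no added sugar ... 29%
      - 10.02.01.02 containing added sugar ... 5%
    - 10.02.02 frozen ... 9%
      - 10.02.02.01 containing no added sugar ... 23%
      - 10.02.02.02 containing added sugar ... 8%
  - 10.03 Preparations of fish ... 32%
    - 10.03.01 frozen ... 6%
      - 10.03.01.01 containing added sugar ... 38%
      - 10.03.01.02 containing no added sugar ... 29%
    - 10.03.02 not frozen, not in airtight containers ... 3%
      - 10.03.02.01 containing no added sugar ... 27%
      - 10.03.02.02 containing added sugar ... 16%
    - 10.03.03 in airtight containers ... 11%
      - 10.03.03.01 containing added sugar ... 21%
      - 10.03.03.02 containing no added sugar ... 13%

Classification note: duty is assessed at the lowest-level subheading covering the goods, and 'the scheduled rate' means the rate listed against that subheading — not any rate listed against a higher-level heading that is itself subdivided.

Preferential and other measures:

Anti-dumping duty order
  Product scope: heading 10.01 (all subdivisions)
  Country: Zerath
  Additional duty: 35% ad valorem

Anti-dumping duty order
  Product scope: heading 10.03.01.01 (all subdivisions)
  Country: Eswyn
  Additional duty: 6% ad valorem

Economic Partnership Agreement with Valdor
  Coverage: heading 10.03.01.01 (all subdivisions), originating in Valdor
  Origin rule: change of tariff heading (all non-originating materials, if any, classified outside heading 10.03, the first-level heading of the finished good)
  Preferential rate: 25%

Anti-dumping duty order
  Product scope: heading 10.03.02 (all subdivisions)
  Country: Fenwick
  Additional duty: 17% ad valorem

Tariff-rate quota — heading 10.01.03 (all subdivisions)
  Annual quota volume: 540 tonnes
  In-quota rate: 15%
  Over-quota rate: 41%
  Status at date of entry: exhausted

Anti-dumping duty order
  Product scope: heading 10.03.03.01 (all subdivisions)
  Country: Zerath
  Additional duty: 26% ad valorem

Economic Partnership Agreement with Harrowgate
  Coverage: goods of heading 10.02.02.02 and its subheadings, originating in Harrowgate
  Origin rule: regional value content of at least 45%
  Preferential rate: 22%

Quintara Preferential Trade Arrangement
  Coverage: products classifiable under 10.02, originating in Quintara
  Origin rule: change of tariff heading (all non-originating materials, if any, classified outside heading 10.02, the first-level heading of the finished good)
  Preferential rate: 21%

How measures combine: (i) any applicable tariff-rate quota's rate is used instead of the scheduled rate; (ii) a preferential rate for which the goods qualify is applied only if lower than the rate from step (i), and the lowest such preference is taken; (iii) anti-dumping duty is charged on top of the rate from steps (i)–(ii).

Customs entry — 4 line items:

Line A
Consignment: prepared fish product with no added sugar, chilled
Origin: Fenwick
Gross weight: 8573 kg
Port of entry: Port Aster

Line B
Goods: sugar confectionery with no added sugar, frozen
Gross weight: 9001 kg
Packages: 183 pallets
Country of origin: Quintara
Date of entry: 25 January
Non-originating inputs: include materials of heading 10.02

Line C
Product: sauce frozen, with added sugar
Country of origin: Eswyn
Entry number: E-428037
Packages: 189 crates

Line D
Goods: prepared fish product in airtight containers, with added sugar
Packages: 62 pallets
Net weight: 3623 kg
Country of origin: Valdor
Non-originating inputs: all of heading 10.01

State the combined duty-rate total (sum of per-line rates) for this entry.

102%

Line A: prepared fish product → 10.03; chilled → 10.03.02; with no added sugar → 10.03.02.01. Scheduled 27%. anti-dumping (Fenwick, 10.03.02): +17%; total 27% + 17% = 44%. → 44%.
Line B: sugar confectionery → 10.02; frozen → 10.02.02; with no added sugar → 10.02.02.01. Scheduled 23%. Quintara agreement on 10.02: CTH not met. → 23%.
Line C: sauce → 10.01; frozen → 10.01.01; with added sugar → 10.01.01.01. Scheduled 14%. No special measure applies. → 14%.
Line D: prepared fish product → 10.03; in airtight containers → 10.03.03; with added sugar → 10.03.03.01. Scheduled 21%. Valdor agreement on 10.03.01.01: 10.03.03.01 not covered. → 21%.
Sum: 44% + 23% + 14% + 21% = 102%.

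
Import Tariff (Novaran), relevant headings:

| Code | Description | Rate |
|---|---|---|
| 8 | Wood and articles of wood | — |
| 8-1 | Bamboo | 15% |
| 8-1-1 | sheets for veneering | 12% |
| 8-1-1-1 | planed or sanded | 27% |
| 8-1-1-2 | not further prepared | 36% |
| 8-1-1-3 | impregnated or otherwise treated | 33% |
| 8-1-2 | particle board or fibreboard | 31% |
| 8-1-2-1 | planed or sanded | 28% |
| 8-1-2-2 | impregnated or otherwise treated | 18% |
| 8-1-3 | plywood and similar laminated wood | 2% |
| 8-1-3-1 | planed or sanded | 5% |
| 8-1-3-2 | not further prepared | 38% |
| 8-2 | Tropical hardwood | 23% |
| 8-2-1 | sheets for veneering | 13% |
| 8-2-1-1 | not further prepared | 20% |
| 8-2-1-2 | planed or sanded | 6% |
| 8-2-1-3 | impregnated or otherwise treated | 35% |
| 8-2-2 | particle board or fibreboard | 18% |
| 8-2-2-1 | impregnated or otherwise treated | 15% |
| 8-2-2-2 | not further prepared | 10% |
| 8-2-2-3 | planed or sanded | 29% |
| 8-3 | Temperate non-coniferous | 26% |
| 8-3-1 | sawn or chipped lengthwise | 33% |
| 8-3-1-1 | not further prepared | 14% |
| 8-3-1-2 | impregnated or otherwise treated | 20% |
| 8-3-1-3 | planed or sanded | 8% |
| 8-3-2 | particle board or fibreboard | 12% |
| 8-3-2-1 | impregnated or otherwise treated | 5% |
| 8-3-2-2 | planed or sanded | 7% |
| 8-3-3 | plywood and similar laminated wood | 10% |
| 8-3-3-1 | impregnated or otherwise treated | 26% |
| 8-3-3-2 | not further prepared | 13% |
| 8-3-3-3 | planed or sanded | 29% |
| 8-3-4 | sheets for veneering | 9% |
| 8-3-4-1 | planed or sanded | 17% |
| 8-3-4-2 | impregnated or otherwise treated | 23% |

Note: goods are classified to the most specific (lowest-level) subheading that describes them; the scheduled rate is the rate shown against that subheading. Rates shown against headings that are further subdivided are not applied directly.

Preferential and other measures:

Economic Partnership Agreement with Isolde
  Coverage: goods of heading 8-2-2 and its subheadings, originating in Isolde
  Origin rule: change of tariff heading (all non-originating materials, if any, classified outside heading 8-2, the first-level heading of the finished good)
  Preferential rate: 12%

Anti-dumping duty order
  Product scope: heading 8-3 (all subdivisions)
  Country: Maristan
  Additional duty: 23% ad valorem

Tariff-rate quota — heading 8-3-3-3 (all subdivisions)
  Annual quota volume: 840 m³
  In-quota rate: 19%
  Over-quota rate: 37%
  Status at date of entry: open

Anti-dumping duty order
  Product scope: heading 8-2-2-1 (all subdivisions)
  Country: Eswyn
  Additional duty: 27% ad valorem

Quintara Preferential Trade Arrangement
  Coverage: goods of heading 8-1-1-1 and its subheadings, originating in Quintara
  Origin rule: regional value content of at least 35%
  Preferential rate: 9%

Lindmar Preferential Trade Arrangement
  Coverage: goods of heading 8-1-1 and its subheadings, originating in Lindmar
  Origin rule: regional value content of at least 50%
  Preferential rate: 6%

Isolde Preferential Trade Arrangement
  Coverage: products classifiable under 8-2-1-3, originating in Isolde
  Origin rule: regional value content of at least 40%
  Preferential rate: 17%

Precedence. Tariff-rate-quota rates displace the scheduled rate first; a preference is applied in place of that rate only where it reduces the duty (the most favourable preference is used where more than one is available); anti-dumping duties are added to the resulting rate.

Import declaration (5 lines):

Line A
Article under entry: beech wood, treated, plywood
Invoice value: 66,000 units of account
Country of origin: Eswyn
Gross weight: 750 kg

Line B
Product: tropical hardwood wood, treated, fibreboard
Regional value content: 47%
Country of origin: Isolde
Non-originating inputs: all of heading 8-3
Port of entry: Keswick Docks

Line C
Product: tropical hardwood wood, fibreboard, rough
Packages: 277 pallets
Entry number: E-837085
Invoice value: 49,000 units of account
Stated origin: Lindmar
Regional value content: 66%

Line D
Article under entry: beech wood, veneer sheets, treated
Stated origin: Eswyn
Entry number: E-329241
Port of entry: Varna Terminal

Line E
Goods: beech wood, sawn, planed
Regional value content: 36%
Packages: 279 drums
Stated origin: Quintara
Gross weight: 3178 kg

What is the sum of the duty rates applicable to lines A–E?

79%

Line A: beech → 8-3; plywood → 8-3-3; treated → 8-3-3-1. Scheduled 26%. No special measure applies. → 26%.
Line B: tropical hardwood → 8-2; fibreboard → 8-2-2; treated → 8-2-2-1. Scheduled 15%. Isolde agreement on 8-2-2: CTH met → 12% available; Isolde agreement on 8-2-1-3: 8-2-2-1 not covered; preferential 12%. → 12%.
Line C: tropical hardwood → 8-2; fibreboard → 8-2-2; rough → 8-2-2-2. Scheduled 10%. Lindmar agreement on 8-1-1: 8-2-2-2 not covered. → 10%.
Line D: beech → 8-3; veneer sheets → 8-3-4; treated → 8-3-4-2. Scheduled 23%. No special measure applies. → 23%.
Line E: beech → 8-3; sawn → 8-3-1; planed → 8-3-1-3. Scheduled 8%. Quintara agreement on 8-1-1-1: 8-3-1-3 not covered. → 8%.
Sum: 26% + 12% + 10% + 23% + 8% = 79%.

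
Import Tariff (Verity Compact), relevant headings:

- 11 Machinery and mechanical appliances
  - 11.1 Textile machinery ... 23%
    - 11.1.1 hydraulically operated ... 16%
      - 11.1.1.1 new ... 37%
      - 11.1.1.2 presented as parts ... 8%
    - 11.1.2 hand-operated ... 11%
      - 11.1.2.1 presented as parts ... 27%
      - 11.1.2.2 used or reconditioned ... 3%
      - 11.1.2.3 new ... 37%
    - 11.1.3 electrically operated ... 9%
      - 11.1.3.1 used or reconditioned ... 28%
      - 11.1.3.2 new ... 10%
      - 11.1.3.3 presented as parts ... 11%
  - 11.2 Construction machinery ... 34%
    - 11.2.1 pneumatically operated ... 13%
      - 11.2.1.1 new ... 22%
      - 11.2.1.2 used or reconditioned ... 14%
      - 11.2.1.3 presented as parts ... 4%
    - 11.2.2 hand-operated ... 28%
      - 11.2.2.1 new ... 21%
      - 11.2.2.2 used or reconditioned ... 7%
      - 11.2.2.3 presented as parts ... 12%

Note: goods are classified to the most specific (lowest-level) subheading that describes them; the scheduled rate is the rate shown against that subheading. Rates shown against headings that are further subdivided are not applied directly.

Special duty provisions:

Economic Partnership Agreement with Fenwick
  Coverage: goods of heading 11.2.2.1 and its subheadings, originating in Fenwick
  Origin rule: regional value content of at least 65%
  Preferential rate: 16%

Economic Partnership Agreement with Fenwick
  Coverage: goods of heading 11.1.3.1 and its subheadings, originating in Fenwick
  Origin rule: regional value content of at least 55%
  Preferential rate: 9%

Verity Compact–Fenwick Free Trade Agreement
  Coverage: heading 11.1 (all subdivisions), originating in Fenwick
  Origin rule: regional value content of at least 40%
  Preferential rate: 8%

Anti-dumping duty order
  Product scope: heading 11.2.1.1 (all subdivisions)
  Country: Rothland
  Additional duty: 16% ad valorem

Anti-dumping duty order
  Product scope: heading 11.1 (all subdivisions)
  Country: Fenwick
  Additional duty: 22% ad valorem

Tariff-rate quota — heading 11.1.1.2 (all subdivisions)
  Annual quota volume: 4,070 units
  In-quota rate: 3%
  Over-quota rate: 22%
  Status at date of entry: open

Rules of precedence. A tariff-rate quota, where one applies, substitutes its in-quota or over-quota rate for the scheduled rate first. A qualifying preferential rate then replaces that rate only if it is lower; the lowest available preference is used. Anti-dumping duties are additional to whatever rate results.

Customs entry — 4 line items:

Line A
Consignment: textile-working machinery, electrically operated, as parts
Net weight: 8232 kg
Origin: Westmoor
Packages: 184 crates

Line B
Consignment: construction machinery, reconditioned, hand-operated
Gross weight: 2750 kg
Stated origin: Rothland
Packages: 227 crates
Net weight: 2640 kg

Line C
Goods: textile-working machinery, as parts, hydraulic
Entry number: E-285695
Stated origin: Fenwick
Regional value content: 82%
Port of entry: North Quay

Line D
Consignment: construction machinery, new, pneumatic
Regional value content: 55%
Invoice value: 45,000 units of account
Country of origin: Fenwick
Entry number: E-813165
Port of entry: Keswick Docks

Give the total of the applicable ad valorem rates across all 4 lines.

65%

Line A: textile-working → 11.1; electrically operated → 11.1.3; as parts → 11.1.3.3. Scheduled 11%. No special measure applies. → 11%.
Line B: construction → 11.2; hand-operated → 11.2.2; reconditioned → 11.2.2.2. Scheduled 7%. No special measure applies. → 7%.
Line C: textile-working → 11.1; hydraulic → 11.1.1; as parts → 11.1.1.2. Scheduled 8%. quota on 11.1.1.2 open → in-quota 3%; Fenwick agreement on 11.2.2.1: 11.1.1.2 not covered; Fenwick agreement on 11.1.3.1: 11.1.1.2 not covered; Fenwick agreement on 11.1: RVC ≥ 40% → 8% available; preference 8% not lower than 3% → no reduction; anti-dumping (Fenwick, 11.1): +22%; total 3% + 22% = 25%. → 25%.
Line D: construction → 11.2; pneumatic → 11.2.1; new → 11.2.1.1. Scheduled 22%. Fenwick agreement on 11.2.2.1: 11.2.1.1 not covered; Fenwick agreement on 11.1.3.1: 11.2.1.1 not covered; Fenwick agreement on 11.1: 11.2.1.1 not covered. → 22%.
Sum: 11% + 7% + 25% + 22% = 65%.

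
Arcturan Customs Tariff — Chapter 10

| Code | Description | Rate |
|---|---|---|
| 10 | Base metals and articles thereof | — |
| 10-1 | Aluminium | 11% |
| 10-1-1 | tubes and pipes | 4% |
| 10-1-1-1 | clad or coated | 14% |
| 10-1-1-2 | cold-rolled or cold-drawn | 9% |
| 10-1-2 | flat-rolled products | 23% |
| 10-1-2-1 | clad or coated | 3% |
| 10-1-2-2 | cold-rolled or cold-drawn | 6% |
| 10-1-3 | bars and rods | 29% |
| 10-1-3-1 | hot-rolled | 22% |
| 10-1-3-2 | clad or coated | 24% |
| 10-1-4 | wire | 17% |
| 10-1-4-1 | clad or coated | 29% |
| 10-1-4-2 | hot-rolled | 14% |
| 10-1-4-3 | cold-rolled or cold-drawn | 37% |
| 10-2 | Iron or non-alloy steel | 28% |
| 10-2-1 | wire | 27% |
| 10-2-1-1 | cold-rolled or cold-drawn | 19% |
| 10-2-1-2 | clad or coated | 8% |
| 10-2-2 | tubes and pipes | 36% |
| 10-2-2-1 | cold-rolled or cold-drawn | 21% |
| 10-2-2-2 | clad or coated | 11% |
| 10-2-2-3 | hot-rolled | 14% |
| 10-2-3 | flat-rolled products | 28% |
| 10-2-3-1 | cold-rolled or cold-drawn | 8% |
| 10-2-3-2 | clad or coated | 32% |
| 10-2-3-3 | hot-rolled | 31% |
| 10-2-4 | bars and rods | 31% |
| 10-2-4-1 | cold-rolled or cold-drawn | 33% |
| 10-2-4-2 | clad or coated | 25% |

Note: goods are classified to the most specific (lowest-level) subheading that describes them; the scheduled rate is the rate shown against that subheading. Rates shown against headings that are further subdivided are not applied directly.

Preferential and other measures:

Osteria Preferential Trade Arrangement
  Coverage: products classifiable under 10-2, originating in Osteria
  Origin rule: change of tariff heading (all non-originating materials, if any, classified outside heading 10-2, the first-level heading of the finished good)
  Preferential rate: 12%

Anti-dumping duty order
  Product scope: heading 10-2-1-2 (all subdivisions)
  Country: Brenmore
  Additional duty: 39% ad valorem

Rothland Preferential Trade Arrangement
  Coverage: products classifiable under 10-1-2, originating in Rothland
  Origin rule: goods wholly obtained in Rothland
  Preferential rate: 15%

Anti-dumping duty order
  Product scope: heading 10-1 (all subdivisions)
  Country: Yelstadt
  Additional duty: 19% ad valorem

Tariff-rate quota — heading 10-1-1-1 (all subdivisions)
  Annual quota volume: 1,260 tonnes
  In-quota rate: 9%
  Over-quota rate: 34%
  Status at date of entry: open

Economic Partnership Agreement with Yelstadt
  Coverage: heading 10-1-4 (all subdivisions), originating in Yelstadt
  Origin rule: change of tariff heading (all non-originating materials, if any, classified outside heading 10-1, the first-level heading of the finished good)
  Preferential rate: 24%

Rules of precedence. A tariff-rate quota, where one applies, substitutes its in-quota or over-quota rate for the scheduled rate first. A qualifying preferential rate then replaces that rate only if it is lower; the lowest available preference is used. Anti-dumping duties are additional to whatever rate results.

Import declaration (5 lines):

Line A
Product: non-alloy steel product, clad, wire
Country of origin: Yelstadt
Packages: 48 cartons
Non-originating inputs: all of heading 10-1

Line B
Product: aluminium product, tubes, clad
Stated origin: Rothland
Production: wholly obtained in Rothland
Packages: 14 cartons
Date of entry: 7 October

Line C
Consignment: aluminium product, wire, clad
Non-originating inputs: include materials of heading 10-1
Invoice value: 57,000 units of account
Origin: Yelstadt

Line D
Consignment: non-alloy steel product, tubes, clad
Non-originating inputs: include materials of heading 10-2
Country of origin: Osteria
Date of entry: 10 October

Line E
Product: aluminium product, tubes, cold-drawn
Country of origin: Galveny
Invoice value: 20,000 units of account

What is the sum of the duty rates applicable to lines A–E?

85%

Line A: non-alloy steel → 10-2; wire → 10-2-1; clad → 10-2-1-2. Scheduled 8%. Yelstadt agreement on 10-1-4: 10-2-1-2 not covered. → 8%.
Line B: aluminium → 10-1; tubes → 10-1-1; clad → 10-1-1-1. Scheduled 14%. quota on 10-1-1-1 open → in-quota 9%; Rothland agreement on 10-1-2: 10-1-1-1 not covered. → 9%.
Line C: aluminium → 10-1; wire → 10-1-4; clad → 10-1-4-1. Scheduled 29%. Yelstadt agreement on 10-1-4: CTH not met; anti-dumping (Yelstadt, 10-1): +19%; total 29% + 19% = 48%. → 48%.
Line D: non-alloy steel → 10-2; tubes → 10-2-2; clad → 10-2-2-2. Scheduled 11%. Osteria agreement on 10-2: CTH not met. → 11%.
Line E: aluminium → 10-1; tubes → 10-1-1; cold-drawn → 10-1-1-2. Scheduled 9%. No special measure applies. → 9%.
Sum: 8% + 9% + 48% + 11% + 9% = 85%.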